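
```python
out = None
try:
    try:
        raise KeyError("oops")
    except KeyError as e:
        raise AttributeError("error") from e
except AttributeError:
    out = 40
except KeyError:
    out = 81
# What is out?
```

Step-by-step execution trace:
1. Inner try raises KeyError; inner `except KeyError as e` catches it.
2. `raise AttributeError(...) from e` raises AttributeError (KeyError is attached as __cause__, but only AttributeError is active).
3. Outer `except AttributeError` matches → out = 40.
4. `except KeyError` is not reached.
Result: 40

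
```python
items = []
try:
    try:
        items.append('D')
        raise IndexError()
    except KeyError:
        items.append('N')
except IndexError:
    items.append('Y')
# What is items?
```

Step-by-step execution trace:
1. Inner try: `items.append('D')` → items = ['D'].
2. `raise IndexError()` raises IndexError.
3. Inner `except KeyError` does not match IndexError; exception propagates to outer try.
4. Outer `except IndexError` matches → `items.append('Y')` → items = ['D', 'Y'].
Result: ['D', 'Y']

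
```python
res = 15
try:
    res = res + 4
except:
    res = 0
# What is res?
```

Step-by-step execution trace:
1. res starts at 15.
2. try: `res = res + 4` → res = 19. No exception raised.
3. `except` is skipped.
Result: 19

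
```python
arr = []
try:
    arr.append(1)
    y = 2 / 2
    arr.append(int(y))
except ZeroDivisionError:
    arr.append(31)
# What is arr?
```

Step-by-step execution trace:
1. try: `arr.append(1)` → arr = [1].
2. `y = 2 / 2` → y = 1.0. No exception raised.
3. `arr.append(int(y))` → arr = [1, 1].
4. `except ZeroDivisionError` is skipped (no exception was raised).
Result: [1, 1]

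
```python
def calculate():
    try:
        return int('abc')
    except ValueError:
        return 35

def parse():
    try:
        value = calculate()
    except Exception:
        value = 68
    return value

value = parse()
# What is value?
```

Step-by-step execution trace:
1. `parse()` calls `calculate()`.
2. In calculate: `int('abc')` raises ValueError; `except ValueError` catches it → returns 35.
3. In parse: `value = calculate()` → value = 35. No exception reaches parse.
4. `except Exception` is skipped; parse returns 35.
5. value = 35.
Result: 35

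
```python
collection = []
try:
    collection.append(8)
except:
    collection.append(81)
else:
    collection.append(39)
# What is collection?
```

Step-by-step execution trace:
1. try: `collection.append(8)` → collection = [8]. No exception raised.
2. `except` is skipped.
3. `else` runs (try completed without exception): `collection.append(39)` → collection = [8, 39].
Result: [8, 39]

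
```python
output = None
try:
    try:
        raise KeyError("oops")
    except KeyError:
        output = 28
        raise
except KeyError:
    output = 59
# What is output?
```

Step-by-step execution trace:
1. Inner try: `raise KeyError("oops")` raises KeyError.
2. Inner `except KeyError` matches → output = 28.
3. bare `raise` re-raises the same KeyError.
4. Outer `except KeyError` matches → output = 59.
Result: 59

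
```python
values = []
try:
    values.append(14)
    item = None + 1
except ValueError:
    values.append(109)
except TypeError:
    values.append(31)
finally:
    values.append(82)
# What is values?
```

Step-by-step execution trace:
1. try: `values.append(14)` → values = [14].
2. `item = None + 1` raises TypeError.
3. `except ValueError` does not match TypeError; skipped.
4. `except TypeError` matches → `values.append(31)` → values = [14, 31].
5. finally always runs: `values.append(82)` → values = [14, 31, 82].
Result: [14, 31, 82]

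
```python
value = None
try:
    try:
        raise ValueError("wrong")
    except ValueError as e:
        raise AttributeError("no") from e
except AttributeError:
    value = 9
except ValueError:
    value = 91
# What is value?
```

Step-by-step execution trace:
1. Inner try raises ValueError; inner `except ValueError as e` catches it.
2. `raise AttributeError(...) from e` raises AttributeError (ValueError is attached as __cause__, but only AttributeError is active).
3. Outer `except AttributeError` matches → value = 9.
4. `except ValueError` is not reached.
Result: 9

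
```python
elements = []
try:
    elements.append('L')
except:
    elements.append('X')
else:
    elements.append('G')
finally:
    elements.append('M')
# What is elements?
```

Step-by-step execution trace:
1. try: `elements.append('L')` → elements = ['L']. No exception raised.
2. `except` is skipped.
3. `else` runs: `elements.append('G')` → elements = ['L', 'G'].
4. `finally` always runs: `elements.append('M')` → elements = ['L', 'G', 'M'].
Result: ['L', 'G', 'M']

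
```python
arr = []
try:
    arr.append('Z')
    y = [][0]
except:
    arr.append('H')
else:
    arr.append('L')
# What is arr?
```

Step-by-step execution trace:
1. try: `arr.append('Z')` → arr = ['Z'].
2. `y = [][0]` raises IndexError.
3. bare `except` matches → `arr.append('H')` → arr = ['Z', 'H'].
4. `else` is skipped (an exception was raised).
Result: ['Z', 'H']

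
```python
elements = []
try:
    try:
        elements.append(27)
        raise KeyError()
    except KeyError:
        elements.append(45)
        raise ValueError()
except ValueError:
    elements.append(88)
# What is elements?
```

Step-by-step execution trace:
1. Inner try: `elements.append(27)` → elements = [27].
2. `raise KeyError()` raises KeyError.
3. Inner `except KeyError` matches → `elements.append(45)` → elements = [27, 45].
4. `raise ValueError()` raises ValueError; propagates to outer try.
5. Outer `except ValueError` matches → `elements.append(88)` → elements = [27, 45, 88].
Result: [27, 45, 88]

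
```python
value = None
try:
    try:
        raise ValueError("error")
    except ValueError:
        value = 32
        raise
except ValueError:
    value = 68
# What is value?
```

Step-by-step execution trace:
1. Inner try: `raise ValueError("error")` raises ValueError.
2. Inner `except ValueError` matches → value = 32.
3. bare `raise` re-raises the same ValueError.
4. Outer `except ValueError` matches → value = 68.
Result: 68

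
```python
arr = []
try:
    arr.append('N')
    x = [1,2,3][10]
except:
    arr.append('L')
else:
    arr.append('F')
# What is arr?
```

Step-by-step execution trace:
1. try: `arr.append('N')` → arr = ['N'].
2. `x = [1,2,3][10]` raises IndexError.
3. bare `except` matches → `arr.append('L')` → arr = ['N', 'L'].
4. `else` is skipped (an exception was raised).
Result: ['N', 'L']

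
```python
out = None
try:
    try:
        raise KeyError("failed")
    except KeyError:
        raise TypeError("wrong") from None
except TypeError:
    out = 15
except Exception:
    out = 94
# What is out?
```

Step-by-step execution trace:
1. Inner try raises KeyError; inner `except KeyError` catches it.
2. `raise TypeError(...) from None` raises TypeError (from None suppresses __context__, but the active exception is still TypeError).
3. Outer `except TypeError` matches → out = 15.
4. `except Exception` is not reached.
Result: 15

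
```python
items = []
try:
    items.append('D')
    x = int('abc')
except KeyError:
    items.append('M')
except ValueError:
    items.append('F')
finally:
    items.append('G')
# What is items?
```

Step-by-step execution trace:
1. try: `items.append('D')` → items = ['D'].
2. `x = int('abc')` raises ValueError.
3. `except KeyError` does not match ValueError; skipped.
4. `except ValueError` matches → `items.append('F')` → items = ['D', 'F'].
5. finally always runs: `items.append('G')` → items = ['D', 'F', 'G'].
Result: ['D', 'F', 'G']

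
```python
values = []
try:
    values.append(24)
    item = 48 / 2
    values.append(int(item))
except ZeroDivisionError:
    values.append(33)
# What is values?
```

Step-by-step execution trace:
1. try: `values.append(24)` → values = [24].
2. `item = 48 / 2` → item = 24.0. No exception raised.
3. `values.append(int(item))` → values = [24, 24].
4. `except ZeroDivisionError` is skipped (no exception was raised).
Result: [24, 24]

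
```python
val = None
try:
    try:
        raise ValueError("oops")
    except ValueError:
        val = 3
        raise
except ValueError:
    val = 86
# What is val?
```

Step-by-step execution trace:
1. Inner try: `raise ValueError("oops")` raises ValueError.
2. Inner `except ValueError` matches → val = 3.
3. bare `raise` re-raises the same ValueError.
4. Outer `except ValueError` matches → val = 86.
Result: 86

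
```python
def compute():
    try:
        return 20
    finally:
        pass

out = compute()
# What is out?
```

Step-by-step execution trace:
1. `compute()` enters try: `return 20` sets pending return value 20.
2. Before returning, `finally: pass` runs (no effect).
3. compute() returns 20 → out = 20.
Result: 20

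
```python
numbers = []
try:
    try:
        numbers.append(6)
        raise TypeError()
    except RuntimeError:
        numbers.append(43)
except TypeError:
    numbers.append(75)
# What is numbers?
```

Step-by-step execution trace:
1. Inner try: `numbers.append(6)` → numbers = [6].
2. `raise TypeError()` raises TypeError.
3. Inner `except RuntimeError` does not match TypeError; exception propagates to outer try.
4. Outer `except TypeError` matches → `numbers.append(75)` → numbers = [6, 75].
Result: [6, 75]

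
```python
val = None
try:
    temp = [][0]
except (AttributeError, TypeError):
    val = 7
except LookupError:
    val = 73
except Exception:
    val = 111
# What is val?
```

Step-by-step execution trace:
1. `temp = [][0]` raises IndexError.
2. `except (AttributeError, TypeError)` does not match IndexError; skipped.
3. `except LookupError` matches (IndexError is a subclass of LookupError) → val = 73.
4. `except Exception` is not reached.
Result: 73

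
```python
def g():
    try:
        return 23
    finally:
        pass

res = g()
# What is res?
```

Step-by-step execution trace:
1. `g()` enters try: `return 23` sets pending return value 23.
2. Before returning, `finally: pass` runs (no effect).
3. g() returns 23 → res = 23.
Result: 23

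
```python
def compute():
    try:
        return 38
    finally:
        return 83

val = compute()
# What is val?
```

Step-by-step execution trace:
1. `compute()` enters try: `return 38` sets pending return value 38.
2. Before returning, `finally: return 83` runs and overrides the pending return.
3. compute() returns 83 → val = 83.
Result: 83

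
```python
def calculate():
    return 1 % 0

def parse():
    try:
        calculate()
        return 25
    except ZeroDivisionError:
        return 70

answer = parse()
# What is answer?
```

Step-by-step execution trace:
1. `parse()` calls `calculate()`.
2. `calculate()` evaluates `1 % 0`, which raises ZeroDivisionError; it propagates to the caller.
3. `return 25` is not reached.
4. `except ZeroDivisionError` in parse matches → returns 70.
5. answer = 70.
Result: 70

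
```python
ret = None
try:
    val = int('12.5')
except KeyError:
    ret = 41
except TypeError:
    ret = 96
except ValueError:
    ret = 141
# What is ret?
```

Step-by-step execution trace:
1. `val = int('12.5')` raises ValueError.
2. `except KeyError` does not match ValueError; skipped.
3. `except TypeError` does not match ValueError; skipped.
4. `except ValueError` matches → ret = 141.
Result: 141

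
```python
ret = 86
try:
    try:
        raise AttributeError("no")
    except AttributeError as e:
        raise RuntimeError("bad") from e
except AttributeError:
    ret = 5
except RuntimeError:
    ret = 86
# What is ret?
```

Step-by-step execution trace:
1. Inner try raises AttributeError; inner `except AttributeError as e` catches it.
2. `raise RuntimeError(...) from e` raises RuntimeError (AttributeError is attached as __cause__, but only RuntimeError is active).
3. Outer `except AttributeError` does not match RuntimeError; skipped.
4. Outer `except RuntimeError` matches → ret = 86.
Result: 86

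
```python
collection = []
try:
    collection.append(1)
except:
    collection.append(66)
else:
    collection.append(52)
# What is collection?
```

Step-by-step execution trace:
1. try: `collection.append(1)` → collection = [1]. No exception raised.
2. `except` is skipped.
3. `else` runs (try completed without exception): `collection.append(52)` → collection = [1, 52].
Result: [1, 52]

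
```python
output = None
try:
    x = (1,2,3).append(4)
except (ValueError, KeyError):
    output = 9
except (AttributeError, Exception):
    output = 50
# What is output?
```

Step-by-step execution trace:
1. `x = (1,2,3).append(4)` raises AttributeError.
2. `except (ValueError, KeyError)` does not match AttributeError; skipped.
3. `except (AttributeError, Exception)` matches (AttributeError is in the tuple) → output = 50.
Result: 50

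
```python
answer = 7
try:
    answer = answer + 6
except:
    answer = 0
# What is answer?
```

Step-by-step execution trace:
1. answer starts at 7.
2. try: `answer = answer + 6` → answer = 13. No exception raised.
3. `except` is skipped.
Result: 13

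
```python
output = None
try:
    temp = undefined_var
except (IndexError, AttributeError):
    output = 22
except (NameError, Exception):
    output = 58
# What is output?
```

Step-by-step execution trace:
1. `temp = undefined_var` raises NameError.
2. `except (IndexError, AttributeError)` does not match NameError; skipped.
3. `except (NameError, Exception)` matches (NameError is in the tuple) → output = 58.
Result: 58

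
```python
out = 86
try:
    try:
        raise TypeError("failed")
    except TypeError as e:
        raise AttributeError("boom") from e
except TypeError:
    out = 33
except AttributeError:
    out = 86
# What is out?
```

Step-by-step execution trace:
1. Inner try raises TypeError; inner `except TypeError as e` catches it.
2. `raise AttributeError(...) from e` raises AttributeError (TypeError is attached as __cause__, but only AttributeError is active).
3. Outer `except TypeError` does not match AttributeError; skipped.
4. Outer `except AttributeError` matches → out = 86.
Result: 86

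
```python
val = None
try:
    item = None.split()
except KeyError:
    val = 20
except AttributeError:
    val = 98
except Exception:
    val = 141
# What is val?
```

Step-by-step execution trace:
1. `item = None.split()` raises AttributeError.
2. `except KeyError` does not match AttributeError; skipped.
3. `except AttributeError` matches → val = 98.
4. Remaining except clauses are skipped.
Result: 98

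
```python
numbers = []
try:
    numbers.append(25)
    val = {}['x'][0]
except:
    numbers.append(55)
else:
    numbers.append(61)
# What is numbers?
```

Step-by-step execution trace:
1. try: `numbers.append(25)` → numbers = [25].
2. `val = {}['x'][0]` raises KeyError.
3. bare `except` matches → `numbers.append(55)` → numbers = [25, 55].
4. `else` is skipped (an exception was raised).
Result: [25, 55]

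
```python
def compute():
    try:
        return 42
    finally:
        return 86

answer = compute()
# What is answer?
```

Step-by-step execution trace:
1. `compute()` enters try: `return 42` sets pending return value 42.
2. Before returning, `finally: return 86` runs and overrides the pending return.
3. compute() returns 86 → answer = 86.
Result: 86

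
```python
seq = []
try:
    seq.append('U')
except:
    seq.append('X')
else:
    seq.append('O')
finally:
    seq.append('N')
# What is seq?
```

Step-by-step execution trace:
1. try: `seq.append('U')` → seq = ['U']. No exception raised.
2. `except` is skipped.
3. `else` runs: `seq.append('O')` → seq = ['U', 'O'].
4. `finally` always runs: `seq.append('N')` → seq = ['U', 'O', 'N'].
Result: ['U', 'O', 'N']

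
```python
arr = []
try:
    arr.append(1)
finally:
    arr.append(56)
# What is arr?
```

Step-by-step execution trace:
1. try: `arr.append(1)` → arr = [1].
2. The try body completes without raising.
3. finally always runs: `arr.append(56)` → arr = [1, 56].
Result: [1, 56]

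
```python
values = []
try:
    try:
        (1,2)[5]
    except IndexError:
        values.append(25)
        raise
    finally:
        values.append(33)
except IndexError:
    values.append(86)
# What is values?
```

Step-by-step execution trace:
1. Inner try: `(1,2)[5]` raises IndexError.
2. Inner `except IndexError` matches → `values.append(25)` → values = [25].
3. bare `raise` re-raises IndexError.
4. Inner `finally` runs during unwinding: `values.append(33)` → values = [25, 33].
5. Outer `except IndexError` matches → `values.append(86)` → values = [25, 33, 86].
Result: [25, 33, 86]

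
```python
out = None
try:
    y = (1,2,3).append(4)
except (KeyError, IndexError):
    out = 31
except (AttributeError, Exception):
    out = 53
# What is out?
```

Step-by-step execution trace:
1. `y = (1,2,3).append(4)` raises AttributeError.
2. `except (KeyError, IndexError)` does not match AttributeError; skipped.
3. `except (AttributeError, Exception)` matches (AttributeError is in the tuple) → out = 53.
Result: 53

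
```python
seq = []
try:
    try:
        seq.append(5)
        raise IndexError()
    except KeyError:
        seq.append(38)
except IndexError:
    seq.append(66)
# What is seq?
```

Step-by-step execution trace:
1. Inner try: `seq.append(5)` → seq = [5].
2. `raise IndexError()` raises IndexError.
3. Inner `except KeyError` does not match IndexError; exception propagates to outer try.
4. Outer `except IndexError` matches → `seq.append(66)` → seq = [5, 66].
Result: [5, 66]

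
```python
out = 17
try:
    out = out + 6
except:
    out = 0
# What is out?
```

Step-by-step execution trace:
1. out starts at 17.
2. try: `out = out + 6` → out = 23. No exception raised.
3. `except` is skipped.
Result: 23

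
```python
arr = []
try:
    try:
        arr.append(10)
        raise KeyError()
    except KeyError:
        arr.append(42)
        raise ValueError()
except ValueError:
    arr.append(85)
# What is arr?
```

Step-by-step execution trace:
1. Inner try: `arr.append(10)` → arr = [10].
2. `raise KeyError()` raises KeyError.
3. Inner `except KeyError` matches → `arr.append(42)` → arr = [10, 42].
4. `raise ValueError()` raises ValueError; propagates to outer try.
5. Outer `except ValueError` matches → `arr.append(85)` → arr = [10, 42, 85].
Result: [10, 42, 85]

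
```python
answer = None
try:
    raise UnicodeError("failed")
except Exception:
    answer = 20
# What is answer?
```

Step-by-step execution trace:
1. `raise UnicodeError(...)` raises UnicodeError.
2. `except Exception` matches (UnicodeError is a subclass of Exception) → answer = 20.
Result: 20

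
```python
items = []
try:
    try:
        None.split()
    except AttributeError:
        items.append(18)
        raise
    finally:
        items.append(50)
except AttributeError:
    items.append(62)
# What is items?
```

Step-by-step execution trace:
1. Inner try: `None.split()` raises AttributeError.
2. Inner `except AttributeError` matches → `items.append(18)` → items = [18].
3. bare `raise` re-raises AttributeError.
4. Inner `finally` runs during unwinding: `items.append(50)` → items = [18, 50].
5. Outer `except AttributeError` matches → `items.append(62)` → items = [18, 50, 62].
Result: [18, 50, 62]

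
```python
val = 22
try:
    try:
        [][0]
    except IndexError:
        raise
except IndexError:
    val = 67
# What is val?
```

Step-by-step execution trace:
1. Inner try: `[][0]` raises IndexError.
2. Inner `except IndexError` matches; bare `raise` re-raises the same IndexError.
3. Outer `except IndexError` matches → val = 67.
Result: 67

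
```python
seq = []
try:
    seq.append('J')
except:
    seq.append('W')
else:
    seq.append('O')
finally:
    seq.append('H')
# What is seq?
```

Step-by-step execution trace:
1. try: `seq.append('J')` → seq = ['J']. No exception raised.
2. `except` is skipped.
3. `else` runs: `seq.append('O')` → seq = ['J', 'O'].
4. `finally` always runs: `seq.append('H')` → seq = ['J', 'O', 'H'].
Result: ['J', 'O', 'H']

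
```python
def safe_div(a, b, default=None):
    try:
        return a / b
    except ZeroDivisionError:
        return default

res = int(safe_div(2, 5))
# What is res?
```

Step-by-step execution trace:
1. `safe_div(2, 5)` enters try: `return 2 / 5` → returns 0.4. No exception raised.
2. `except ZeroDivisionError` is skipped.
3. `int(0.4)` → 0 → res = 0.
Result: 0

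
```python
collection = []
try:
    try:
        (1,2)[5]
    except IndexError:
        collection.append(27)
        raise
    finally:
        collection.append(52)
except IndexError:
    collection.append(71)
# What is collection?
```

Step-by-step execution trace:
1. Inner try: `(1,2)[5]` raises IndexError.
2. Inner `except IndexError` matches → `collection.append(27)` → collection = [27].
3. bare `raise` re-raises IndexError.
4. Inner `finally` runs during unwinding: `collection.append(52)` → collection = [27, 52].
5. Outer `except IndexError` matches → `collection.append(71)` → collection = [27, 52, 71].
Result: [27, 52, 71]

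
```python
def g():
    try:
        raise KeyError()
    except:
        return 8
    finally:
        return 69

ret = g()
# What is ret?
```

Step-by-step execution trace:
1. `g()` enters try: `raise KeyError()` raises KeyError.
2. bare `except` matches → `return 8` sets pending return value 8.
3. Before returning, `finally: return 69` runs and overrides the pending return.
4. g() returns 69 → ret = 69.
Result: 69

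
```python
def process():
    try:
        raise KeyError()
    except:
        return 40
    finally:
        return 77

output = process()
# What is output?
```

Step-by-step execution trace:
1. `process()` enters try: `raise KeyError()` raises KeyError.
2. bare `except` matches → `return 40` sets pending return value 40.
3. Before returning, `finally: return 77` runs and overrides the pending return.
4. process() returns 77 → output = 77.
Result: 77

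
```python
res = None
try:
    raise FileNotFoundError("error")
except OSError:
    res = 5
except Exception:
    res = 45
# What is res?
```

Step-by-step execution trace:
1. `raise FileNotFoundError(...)` raises FileNotFoundError.
2. `except OSError` matches (FileNotFoundError is a subclass of OSError) → res = 5.
3. `except Exception` is not reached.
Result: 5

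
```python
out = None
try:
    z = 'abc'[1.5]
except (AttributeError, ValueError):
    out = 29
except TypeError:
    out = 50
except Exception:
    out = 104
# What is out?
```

Step-by-step execution trace:
1. `z = 'abc'[1.5]` raises TypeError.
2. `except (AttributeError, ValueError)` does not match TypeError; skipped.
3. `except TypeError` matches (exact type match) → out = 50.
4. `except Exception` is not reached.
Result: 50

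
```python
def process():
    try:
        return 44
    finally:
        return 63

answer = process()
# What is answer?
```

Step-by-step execution trace:
1. `process()` enters try: `return 44` sets pending return value 44.
2. Before returning, `finally: return 63` runs and overrides the pending return.
3. process() returns 63 → answer = 63.
Result: 63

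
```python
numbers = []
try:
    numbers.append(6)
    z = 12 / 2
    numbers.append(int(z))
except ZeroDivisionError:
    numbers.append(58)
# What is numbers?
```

Step-by-step execution trace:
1. try: `numbers.append(6)` → numbers = [6].
2. `z = 12 / 2` → z = 6.0. No exception raised.
3. `numbers.append(int(z))` → numbers = [6, 6].
4. `except ZeroDivisionError` is skipped (no exception was raised).
Result: [6, 6]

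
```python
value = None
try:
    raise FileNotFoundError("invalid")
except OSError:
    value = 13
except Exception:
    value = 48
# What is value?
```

Step-by-step execution trace:
1. `raise FileNotFoundError(...)` raises FileNotFoundError.
2. `except OSError` matches (FileNotFoundError is a subclass of OSError) → value = 13.
3. `except Exception` is not reached.
Result: 13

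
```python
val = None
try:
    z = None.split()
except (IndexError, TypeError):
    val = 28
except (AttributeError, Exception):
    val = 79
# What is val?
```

Step-by-step execution trace:
1. `z = None.split()` raises AttributeError.
2. `except (IndexError, TypeError)` does not match AttributeError; skipped.
3. `except (AttributeError, Exception)` matches (AttributeError is in the tuple) → val = 79.
Result: 79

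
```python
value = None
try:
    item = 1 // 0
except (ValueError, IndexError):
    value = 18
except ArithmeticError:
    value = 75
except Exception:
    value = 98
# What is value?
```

Step-by-step execution trace:
1. `item = 1 // 0` raises ZeroDivisionError.
2. `except (ValueError, IndexError)` does not match ZeroDivisionError; skipped.
3. `except ArithmeticError` matches (ZeroDivisionError is a subclass of ArithmeticError) → value = 75.
4. `except Exception` is not reached.
Result: 75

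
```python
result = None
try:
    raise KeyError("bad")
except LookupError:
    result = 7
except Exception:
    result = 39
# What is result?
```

Step-by-step execution trace:
1. `raise KeyError(...)` raises KeyError.
2. `except LookupError` matches (KeyError is a subclass of LookupError) → result = 7.
3. `except Exception` is not reached.
Result: 7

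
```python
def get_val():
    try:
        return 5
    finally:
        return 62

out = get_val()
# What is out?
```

Step-by-step execution trace:
1. `get_val()` enters try: `return 5` sets pending return value 5.
2. Before returning, `finally: return 62` runs and overrides the pending return.
3. get_val() returns 62 → out = 62.
Result: 62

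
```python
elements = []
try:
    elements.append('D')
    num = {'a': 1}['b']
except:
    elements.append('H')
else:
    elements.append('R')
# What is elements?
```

Step-by-step execution trace:
1. try: `elements.append('D')` → elements = ['D'].
2. `num = {'a': 1}['b']` raises KeyError.
3. bare `except` matches → `elements.append('H')` → elements = ['D', 'H'].
4. `else` is skipped (an exception was raised).
Result: ['D', 'H']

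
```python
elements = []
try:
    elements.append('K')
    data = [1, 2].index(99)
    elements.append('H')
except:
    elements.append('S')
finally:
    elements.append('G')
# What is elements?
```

Step-by-step execution trace:
1. try: `elements.append('K')` → elements = ['K'].
2. `data = [1, 2].index(99)` raises ValueError; `elements.append('H')` is not reached.
3. bare `except` matches → `elements.append('S')` → elements = ['K', 'S'].
4. finally always runs: `elements.append('G')` → elements = ['K', 'S', 'G'].
Result: ['K', 'S', 'G']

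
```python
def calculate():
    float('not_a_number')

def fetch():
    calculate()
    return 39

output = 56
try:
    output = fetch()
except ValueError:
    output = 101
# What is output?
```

Step-by-step execution trace:
1. output starts at 56.
2. try: `fetch()` calls `calculate()`.
3. `calculate()` evaluates `float('not_a_number')`, which raises ValueError; it propagates through fetch (uncaught).
4. `return 39` in fetch is not reached; the assignment to output does not complete.
5. `except ValueError` matches → output = 101.
Result: 101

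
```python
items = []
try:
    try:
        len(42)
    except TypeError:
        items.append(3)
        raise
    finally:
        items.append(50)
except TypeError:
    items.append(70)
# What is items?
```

Step-by-step execution trace:
1. Inner try: `len(42)` raises TypeError.
2. Inner `except TypeError` matches → `items.append(3)` → items = [3].
3. bare `raise` re-raises TypeError.
4. Inner `finally` runs during unwinding: `items.append(50)` → items = [3, 50].
5. Outer `except TypeError` matches → `items.append(70)` → items = [3, 50, 70].
Result: [3, 50, 70]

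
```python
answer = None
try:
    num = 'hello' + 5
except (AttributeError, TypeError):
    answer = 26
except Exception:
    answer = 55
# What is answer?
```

Step-by-step execution trace:
1. `num = 'hello' + 5` raises TypeError.
2. `except (AttributeError, TypeError)` matches (TypeError is in the tuple) → answer = 26.
3. `except Exception` is not reached.
Result: 26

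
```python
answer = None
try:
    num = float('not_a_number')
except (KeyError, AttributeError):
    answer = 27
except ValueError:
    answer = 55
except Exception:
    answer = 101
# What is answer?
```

Step-by-step execution trace:
1. `num = float('not_a_number')` raises ValueError.
2. `except (KeyError, AttributeError)` does not match ValueError; skipped.
3. `except ValueError` matches (exact type match) → answer = 55.
4. `except Exception` is not reached.
Result: 55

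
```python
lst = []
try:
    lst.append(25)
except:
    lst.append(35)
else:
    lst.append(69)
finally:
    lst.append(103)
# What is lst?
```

Step-by-step execution trace:
1. try: `lst.append(25)` → lst = [25]. No exception raised.
2. `except` is skipped.
3. `else` runs: `lst.append(69)` → lst = [25, 69].
4. `finally` always runs: `lst.append(103)` → lst = [25, 69, 103].
Result: [25, 69, 103]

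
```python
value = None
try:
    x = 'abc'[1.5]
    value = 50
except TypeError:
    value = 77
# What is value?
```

Step-by-step execution trace:
1. `x = 'abc'[1.5]` raises TypeError.
2. `value = 50` is not reached.
3. `except TypeError` matches → value = 77.
Result: 77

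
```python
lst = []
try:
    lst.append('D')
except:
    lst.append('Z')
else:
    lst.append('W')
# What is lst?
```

Step-by-step execution trace:
1. try: `lst.append('D')` → lst = ['D']. No exception raised.
2. `except` is skipped.
3. `else` runs (try completed without exception): `lst.append('W')` → lst = ['D', 'W'].
Result: ['D', 'W']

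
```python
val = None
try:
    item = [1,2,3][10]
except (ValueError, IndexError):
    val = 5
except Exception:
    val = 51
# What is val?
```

Step-by-step execution trace:
1. `item = [1,2,3][10]` raises IndexError.
2. `except (ValueError, IndexError)` matches (IndexError is in the tuple) → val = 5.
3. `except Exception` is not reached.
Result: 5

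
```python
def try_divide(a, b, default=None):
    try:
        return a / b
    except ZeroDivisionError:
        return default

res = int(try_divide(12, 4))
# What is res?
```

Step-by-step execution trace:
1. `try_divide(12, 4)` enters try: `return 12 / 4` → returns 3.0. No exception raised.
2. `except ZeroDivisionError` is skipped.
3. `int(3.0)` → 3 → res = 3.
Result: 3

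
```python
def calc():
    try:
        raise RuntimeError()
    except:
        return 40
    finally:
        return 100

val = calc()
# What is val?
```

Step-by-step execution trace:
1. `calc()` enters try: `raise RuntimeError()` raises RuntimeError.
2. bare `except` matches → `return 40` sets pending return value 40.
3. Before returning, `finally: return 100` runs and overrides the pending return.
4. calc() returns 100 → val = 100.
Result: 100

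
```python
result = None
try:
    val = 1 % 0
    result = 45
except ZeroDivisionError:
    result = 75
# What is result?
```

Step-by-step execution trace:
1. `val = 1 % 0` raises ZeroDivisionError.
2. `result = 45` is not reached.
3. `except ZeroDivisionError` matches → result = 75.
Result: 75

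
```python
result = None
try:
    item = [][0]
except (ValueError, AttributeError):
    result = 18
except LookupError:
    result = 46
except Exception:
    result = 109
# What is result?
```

Step-by-step execution trace:
1. `item = [][0]` raises IndexError.
2. `except (ValueError, AttributeError)` does not match IndexError; skipped.
3. `except LookupError` matches (IndexError is a subclass of LookupError) → result = 46.
4. `except Exception` is not reached.
Result: 46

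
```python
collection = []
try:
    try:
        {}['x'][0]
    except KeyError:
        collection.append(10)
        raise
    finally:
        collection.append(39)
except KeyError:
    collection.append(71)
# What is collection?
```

Step-by-step execution trace:
1. Inner try: `{}['x'][0]` raises KeyError.
2. Inner `except KeyError` matches → `collection.append(10)` → collection = [10].
3. bare `raise` re-raises KeyError.
4. Inner `finally` runs during unwinding: `collection.append(39)` → collection = [10, 39].
5. Outer `except KeyError` matches → `collection.append(71)` → collection = [10, 39, 71].
Result: [10, 39, 71]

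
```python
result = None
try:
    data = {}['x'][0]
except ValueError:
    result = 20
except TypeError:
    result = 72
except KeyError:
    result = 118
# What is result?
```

Step-by-step execution trace:
1. `data = {}['x'][0]` raises KeyError.
2. `except ValueError` does not match KeyError; skipped.
3. `except TypeError` does not match KeyError; skipped.
4. `except KeyError` matches → result = 118.
Result: 118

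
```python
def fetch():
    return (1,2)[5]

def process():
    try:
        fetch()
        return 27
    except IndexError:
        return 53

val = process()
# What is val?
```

Step-by-step execution trace:
1. `process()` calls `fetch()`.
2. `fetch()` evaluates `(1,2)[5]`, which raises IndexError; it propagates to the caller.
3. `return 27` is not reached.
4. `except IndexError` in process matches → returns 53.
5. val = 53.
Result: 53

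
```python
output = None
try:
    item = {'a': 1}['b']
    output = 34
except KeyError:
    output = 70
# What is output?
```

Step-by-step execution trace:
1. `item = {'a': 1}['b']` raises KeyError.
2. `output = 34` is not reached.
3. `except KeyError` matches → output = 70.
Result: 70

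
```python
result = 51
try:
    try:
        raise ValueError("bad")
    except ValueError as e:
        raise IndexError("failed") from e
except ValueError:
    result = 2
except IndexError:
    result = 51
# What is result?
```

Step-by-step execution trace:
1. Inner try raises ValueError; inner `except ValueError as e` catches it.
2. `raise IndexError(...) from e` raises IndexError (ValueError is attached as __cause__, but only IndexError is active).
3. Outer `except ValueError` does not match IndexError; skipped.
4. Outer `except IndexError` matches → result = 51.
Result: 51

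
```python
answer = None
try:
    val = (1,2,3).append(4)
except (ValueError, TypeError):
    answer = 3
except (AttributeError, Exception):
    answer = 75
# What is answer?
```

Step-by-step execution trace:
1. `val = (1,2,3).append(4)` raises AttributeError.
2. `except (ValueError, TypeError)` does not match AttributeError; skipped.
3. `except (AttributeError, Exception)` matches (AttributeError is in the tuple) → answer = 75.
Result: 75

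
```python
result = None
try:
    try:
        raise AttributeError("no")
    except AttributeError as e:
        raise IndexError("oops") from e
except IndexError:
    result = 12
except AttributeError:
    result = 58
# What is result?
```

Step-by-step execution trace:
1. Inner try raises AttributeError; inner `except AttributeError as e` catches it.
2. `raise IndexError(...) from e` raises IndexError (AttributeError is attached as __cause__, but only IndexError is active).
3. Outer `except IndexError` matches → result = 12.
4. `except AttributeError` is not reached.
Result: 12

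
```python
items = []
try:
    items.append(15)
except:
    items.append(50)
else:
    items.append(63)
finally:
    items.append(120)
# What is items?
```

Step-by-step execution trace:
1. try: `items.append(15)` → items = [15]. No exception raised.
2. `except` is skipped.
3. `else` runs: `items.append(63)` → items = [15, 63].
4. `finally` always runs: `items.append(120)` → items = [15, 63, 120].
Result: [15, 63, 120]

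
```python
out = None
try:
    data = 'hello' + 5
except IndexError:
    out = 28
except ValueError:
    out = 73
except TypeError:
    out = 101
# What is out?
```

Step-by-step execution trace:
1. `data = 'hello' + 5` raises TypeError.
2. `except IndexError` does not match TypeError; skipped.
3. `except ValueError` does not match TypeError; skipped.
4. `except TypeError` matches → out = 101.
Result: 101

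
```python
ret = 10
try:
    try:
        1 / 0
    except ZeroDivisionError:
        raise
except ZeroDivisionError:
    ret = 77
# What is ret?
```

Step-by-step execution trace:
1. Inner try: `1 / 0` raises ZeroDivisionError.
2. Inner `except ZeroDivisionError` matches; bare `raise` re-raises the same ZeroDivisionError.
3. Outer `except ZeroDivisionError` matches → ret = 77.
Result: 77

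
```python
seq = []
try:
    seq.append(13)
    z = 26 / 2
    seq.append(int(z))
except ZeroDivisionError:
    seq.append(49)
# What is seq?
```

Step-by-step execution trace:
1. try: `seq.append(13)` → seq = [13].
2. `z = 26 / 2` → z = 13.0. No exception raised.
3. `seq.append(int(z))` → seq = [13, 13].
4. `except ZeroDivisionError` is skipped (no exception was raised).
Result: [13, 13]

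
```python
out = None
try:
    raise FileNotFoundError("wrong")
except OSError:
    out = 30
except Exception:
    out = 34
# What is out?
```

Step-by-step execution trace:
1. `raise FileNotFoundError(...)` raises FileNotFoundError.
2. `except OSError` matches (FileNotFoundError is a subclass of OSError) → out = 30.
3. `except Exception` is not reached.
Result: 30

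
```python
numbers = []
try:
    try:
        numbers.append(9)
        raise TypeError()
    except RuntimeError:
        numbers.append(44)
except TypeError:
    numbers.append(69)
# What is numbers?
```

Step-by-step execution trace:
1. Inner try: `numbers.append(9)` → numbers = [9].
2. `raise TypeError()` raises TypeError.
3. Inner `except RuntimeError` does not match TypeError; exception propagates to outer try.
4. Outer `except TypeError` matches → `numbers.append(69)` → numbers = [9, 69].
Result: [9, 69]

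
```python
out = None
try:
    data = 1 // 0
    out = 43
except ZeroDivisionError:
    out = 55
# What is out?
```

Step-by-step execution trace:
1. `data = 1 // 0` raises ZeroDivisionError.
2. `out = 43` is not reached.
3. `except ZeroDivisionError` matches → out = 55.
Result: 55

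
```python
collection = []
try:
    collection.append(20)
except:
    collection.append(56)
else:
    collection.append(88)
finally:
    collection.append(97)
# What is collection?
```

Step-by-step execution trace:
1. try: `collection.append(20)` → collection = [20]. No exception raised.
2. `except` is skipped.
3. `else` runs: `collection.append(88)` → collection = [20, 88].
4. `finally` always runs: `collection.append(97)` → collection = [20, 88, 97].
Result: [20, 88, 97]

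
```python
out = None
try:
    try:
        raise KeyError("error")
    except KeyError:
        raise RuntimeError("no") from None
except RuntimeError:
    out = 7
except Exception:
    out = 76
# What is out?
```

Step-by-step execution trace:
1. Inner try raises KeyError; inner `except KeyError` catches it.
2. `raise RuntimeError(...) from None` raises RuntimeError (from None suppresses __context__, but the active exception is still RuntimeError).
3. Outer `except RuntimeError` matches → out = 7.
4. `except Exception` is not reached.
Result: 7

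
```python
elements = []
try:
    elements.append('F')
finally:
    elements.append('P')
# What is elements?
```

Step-by-step execution trace:
1. try: `elements.append('F')` → elements = ['F'].
2. The try body completes without raising.
3. finally always runs: `elements.append('P')` → elements = ['F', 'P'].
Result: ['F', 'P']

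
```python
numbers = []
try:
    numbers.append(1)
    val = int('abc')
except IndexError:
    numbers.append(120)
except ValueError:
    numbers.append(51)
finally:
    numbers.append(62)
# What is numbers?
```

Step-by-step execution trace:
1. try: `numbers.append(1)` → numbers = [1].
2. `val = int('abc')` raises ValueError.
3. `except IndexError` does not match ValueError; skipped.
4. `except ValueError` matches → `numbers.append(51)` → numbers = [1, 51].
5. finally always runs: `numbers.append(62)` → numbers = [1, 51, 62].
Result: [1, 51, 62]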